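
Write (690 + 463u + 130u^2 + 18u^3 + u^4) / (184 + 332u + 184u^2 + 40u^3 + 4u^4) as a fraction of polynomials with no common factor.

Euclidean algorithm in ℚ[u]:
  u^4 + 18u^3 + 130u^2 + 463u + 690 = (1/4)(4u^4 + 40u^3 + 184u^2 + 332u + 184) + (8u^3 + 84u^2 + 380u + 644)
  4u^4 + 40u^3 + 184u^2 + 332u + 184 = ((1/2)u − 1/4)(8u^3 + 84u^2 + 380u + 644) + (15u^2 + 105u + 345)
  8u^3 + 84u^2 + 380u + 644 = ((8/15)u + 28/15)(15u^2 + 105u + 345) + (0)
Last nonzero remainder: 15u^2 + 105u + 345. Dividing through by 15 gives the monic gcd u^2 + 7u + 23.
Cancel u^2 + 7u + 23 from numerator and denominator to get the reduced form.

(30 + 11u + u^2)/(8 + 12u + 4u^2)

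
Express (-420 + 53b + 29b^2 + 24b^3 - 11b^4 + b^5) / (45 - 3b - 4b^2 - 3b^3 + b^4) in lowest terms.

(28 - 11b + b^2)/(-3 + b)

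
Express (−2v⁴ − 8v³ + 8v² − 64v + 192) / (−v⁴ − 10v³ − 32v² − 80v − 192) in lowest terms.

Euclidean algorithm in ℚ[v]:
  −2v⁴ − 8v³ + 8v² − 64v + 192 = (2)(−v⁴ − 10v³ − 32v² − 80v − 192) + (12v³ + 72v² + 96v + 576)
  −v⁴ − 10v³ − 32v² − 80v − 192 = (−(1/12)v − 1/3)(12v³ + 72v² + 96v + 576) + (0)
Last nonzero remainder: 12v³ + 72v² + 96v + 576. Dividing through by 12 gives the monic gcd v³ + 6v² + 8v + 48.
Cancel v³ + 6v² + 8v + 48 from numerator and denominator to get the reduced form.

(2v − 4)/(v + 4)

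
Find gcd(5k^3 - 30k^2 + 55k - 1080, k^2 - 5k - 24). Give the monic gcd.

Repeated division with remainder:
  5k^3 - 30k^2 + 55k - 1080 = (5k - 5)(k^2 - 5k - 24) + (150k - 1200)
  k^2 - 5k - 24 = ((1/150)k + 1/50)(150k - 1200) + (0)
Last nonzero remainder: 150k - 1200. Dividing through by 150 gives the monic gcd k - 8.

k - 8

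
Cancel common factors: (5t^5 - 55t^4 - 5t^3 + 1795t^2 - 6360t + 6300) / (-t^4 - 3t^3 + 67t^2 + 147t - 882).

(-5t^2 + 35t - 50)/(t + 7)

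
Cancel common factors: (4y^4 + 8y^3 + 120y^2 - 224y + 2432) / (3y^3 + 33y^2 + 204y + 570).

(4y^2 - 16y + 64)/(3y + 15)

Repeated division with remainder:
  4y^4 + 8y^3 + 120y^2 - 224y + 2432 = ((4/3)y - 12)(3y^3 + 33y^2 + 204y + 570) + (244y^2 + 1464y + 9272)
  3y^3 + 33y^2 + 204y + 570 = ((3/244)y + 15/244)(244y^2 + 1464y + 9272) + (0)
Last nonzero remainder: 244y^2 + 1464y + 9272. Dividing through by 244 gives the monic gcd y^2 + 6y + 38.
Cancel y^2 + 6y + 38 from numerator and denominator to get the reduced form.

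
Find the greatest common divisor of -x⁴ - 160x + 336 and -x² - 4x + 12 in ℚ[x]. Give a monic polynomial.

x² + 4x - 12

Euclidean algorithm in ℚ[x]:
  -x⁴ - 160x + 336 = (x² - 4x + 28)(-x² - 4x + 12) + (0)
Last nonzero remainder: -x² - 4x + 12. Dividing through by -1 gives the monic gcd x² + 4x - 12.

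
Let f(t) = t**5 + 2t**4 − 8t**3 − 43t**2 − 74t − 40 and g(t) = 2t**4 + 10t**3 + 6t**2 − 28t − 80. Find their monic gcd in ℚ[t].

Repeated division with remainder:
  t**5 + 2t**4 − 8t**3 − 43t**2 − 74t − 40 = ((1/2)t − 3/2)(2t**4 + 10t**3 + 6t**2 − 28t − 80) + (4t**3 − 20t**2 − 76t − 160)
  2t**4 + 10t**3 + 6t**2 − 28t − 80 = ((1/2)t + 5)(4t**3 − 20t**2 − 76t − 160) + (144t**2 + 432t + 720)
  4t**3 − 20t**2 − 76t − 160 = ((1/36)t − 2/9)(144t**2 + 432t + 720) + (0)
Last nonzero remainder: 144t**2 + 432t + 720. Dividing through by 144 gives the monic gcd t**2 + 3t + 5.

t**2 + 3t + 5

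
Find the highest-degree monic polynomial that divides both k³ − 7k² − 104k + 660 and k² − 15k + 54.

k − 6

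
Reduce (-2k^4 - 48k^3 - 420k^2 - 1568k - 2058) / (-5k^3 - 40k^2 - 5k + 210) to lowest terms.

(2k^2 + 28k + 98)/(5k - 10)

Euclidean algorithm in ℚ[k]:
  -2k^4 - 48k^3 - 420k^2 - 1568k - 2058 = ((2/5)k + 32/5)(-5k^3 - 40k^2 - 5k + 210) + (-162k^2 - 1620k - 3402)
  -5k^3 - 40k^2 - 5k + 210 = ((5/162)k - 5/81)(-162k^2 - 1620k - 3402) + (0)
Last nonzero remainder: -162k^2 - 1620k - 3402. Dividing through by -162 gives the monic gcd k^2 + 10k + 21.
Cancel k^2 + 10k + 21 from numerator and denominator to get the reduced form.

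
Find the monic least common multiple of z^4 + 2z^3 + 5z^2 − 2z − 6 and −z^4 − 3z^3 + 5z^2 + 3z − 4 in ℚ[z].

z^6 + 5z^5 + 7z^4 + 5z^3 − 32z^2 − 10z + 24

Repeated division with remainder:
  z^4 + 2z^3 + 5z^2 − 2z − 6 = (−1)(−z^4 − 3z^3 + 5z^2 + 3z − 4) + (−z^3 + 10z^2 + z − 10)
  −z^4 − 3z^3 + 5z^2 + 3z − 4 = (z + 13)(−z^3 + 10z^2 + z − 10) + (−126z^2 + 126)
  −z^3 + 10z^2 + z − 10 = ((1/126)z − 5/63)(−126z^2 + 126) + (0)
Last nonzero remainder: −126z^2 + 126. Dividing through by −126 gives the monic gcd z^2 − 1.
Then lcm(f, g) = f·g / gcd(f, g); expanding and making the result monic gives the answer.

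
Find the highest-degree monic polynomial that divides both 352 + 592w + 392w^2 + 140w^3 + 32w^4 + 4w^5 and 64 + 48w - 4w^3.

4 + 4w + w^2

Euclidean algorithm in ℚ[w]:
  4w^5 + 32w^4 + 140w^3 + 392w^2 + 592w + 352 = (-w^2 - 8w - 47)(-4w^3 + 48w + 64) + (840w^2 + 3360w + 3360)
  -4w^3 + 48w + 64 = (-(1/210)w + 2/105)(840w^2 + 3360w + 3360) + (0)
Last nonzero remainder: 840w^2 + 3360w + 3360. Dividing through by 840 gives the monic gcd w^2 + 4w + 4.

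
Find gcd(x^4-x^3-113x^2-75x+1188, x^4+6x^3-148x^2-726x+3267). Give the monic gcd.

x^3-5x^2-93x+297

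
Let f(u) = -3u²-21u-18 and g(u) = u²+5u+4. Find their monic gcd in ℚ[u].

u+1

Apply the Euclidean algorithm:
  -3u²-21u-18 = (-3)(u²+5u+4) + (-6u-6)
  u²+5u+4 = (-(1/6)u-2/3)(-6u-6) + (0)
Last nonzero remainder: -6u-6. Dividing through by -6 gives the monic gcd u+1.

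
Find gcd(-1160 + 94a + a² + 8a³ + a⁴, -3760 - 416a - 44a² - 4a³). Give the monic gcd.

Euclidean algorithm in ℚ[a]:
  a⁴ + 8a³ + a² + 94a - 1160 = (-(1/4)a + 3/4)(-4a³ - 44a² - 416a - 3760) + (-70a² - 534a + 1660)
  -4a³ - 44a² - 416a - 3760 = ((2/35)a + 236/1225)(-70a² - 534a + 1660) + (-(499776/1225)a - 999552/245)
  -70a² - 534a + 1660 = ((42875/249888)a - 101675/249888)(-(499776/1225)a - 999552/245) + (0)
Last nonzero remainder: -(499776/1225)a - 999552/245. Dividing through by -499776/1225 gives the monic gcd a + 10.

10 + a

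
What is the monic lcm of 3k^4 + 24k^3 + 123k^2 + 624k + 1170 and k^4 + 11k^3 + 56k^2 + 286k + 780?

By polynomial division,
  3k^4 + 24k^3 + 123k^2 + 624k + 1170 = (3)(k^4 + 11k^3 + 56k^2 + 286k + 780) + (−9k^3 − 45k^2 − 234k − 1170)
  k^4 + 11k^3 + 56k^2 + 286k + 780 = (−(1/9)k − 2/3)(−9k^3 − 45k^2 − 234k − 1170) + (0)
Last nonzero remainder: −9k^3 − 45k^2 − 234k − 1170. Dividing through by −9 gives the monic gcd k^3 + 5k^2 + 26k + 130.
Then lcm(f, g) = f·g / gcd(f, g); expanding and making the result monic gives the answer.

k^5 + 14k^4 + 89k^3 + 454k^2 + 1638k + 2340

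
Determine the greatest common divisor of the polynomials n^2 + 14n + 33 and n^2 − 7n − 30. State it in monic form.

Euclidean algorithm in ℚ[n]:
  n^2 + 14n + 33 = (n^2 − 7n − 30) + (21n + 63)
  n^2 − 7n − 30 = ((1/21)n − 10/21)(21n + 63) + (0)
Last nonzero remainder: 21n + 63. Dividing through by 21 gives the monic gcd n + 3.

n + 3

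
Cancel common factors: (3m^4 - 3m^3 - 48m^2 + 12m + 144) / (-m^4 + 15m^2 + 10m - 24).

(-3m + 6)/(m - 1)

Repeated division with remainder:
  3m^4 - 3m^3 - 48m^2 + 12m + 144 = (-3)(-m^4 + 15m^2 + 10m - 24) + (-3m^3 - 3m^2 + 42m + 72)
  -m^4 + 15m^2 + 10m - 24 = ((1/3)m - 1/3)(-3m^3 - 3m^2 + 42m + 72) + (0)
Last nonzero remainder: -3m^3 - 3m^2 + 42m + 72. Dividing through by -3 gives the monic gcd m^3 + m^2 - 14m - 24.
Cancel m^3 + m^2 - 14m - 24 from numerator and denominator to get the reduced form.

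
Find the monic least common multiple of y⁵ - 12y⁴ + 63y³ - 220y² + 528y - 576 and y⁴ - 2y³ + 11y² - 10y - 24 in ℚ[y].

y⁷ - 13y⁶ + 73y⁵ - 259y⁴ + 622y³ - 664y² - 480y + 1152

Repeated division with remainder:
  y⁵ - 12y⁴ + 63y³ - 220y² + 528y - 576 = (y - 10)(y⁴ - 2y³ + 11y² - 10y - 24) + (32y³ - 100y² + 452y - 816)
  y⁴ - 2y³ + 11y² - 10y - 24 = ((1/32)y + 9/256)(32y³ - 100y² + 452y - 816) + ((25/64)y² - (25/64)y + 75/16)
  32y³ - 100y² + 452y - 816 = ((2048/25)y - 4352/25)((25/64)y² - (25/64)y + 75/16) + (0)
Last nonzero remainder: (25/64)y² - (25/64)y + 75/16. Dividing through by 25/64 gives the monic gcd y² - y + 12.
Then lcm(f, g) = f·g / gcd(f, g); expanding and making the result monic gives the answer.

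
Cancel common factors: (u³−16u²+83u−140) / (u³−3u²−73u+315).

By polynomial division,
  u³−16u²+83u−140 = (u³−3u²−73u+315) + (−13u²+156u−455)
  u³−3u²−73u+315 = (−(1/13)u−9/13)(−13u²+156u−455) + (0)
Last nonzero remainder: −13u²+156u−455. Dividing through by −13 gives the monic gcd u²−12u+35.
Cancel u²−12u+35 from numerator and denominator to get the reduced form.

(u−4)/(u+9)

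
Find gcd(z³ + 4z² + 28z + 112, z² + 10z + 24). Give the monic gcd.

By polynomial division,
  z³ + 4z² + 28z + 112 = (z - 6)(z² + 10z + 24) + (64z + 256)
  z² + 10z + 24 = ((1/64)z + 3/32)(64z + 256) + (0)
Last nonzero remainder: 64z + 256. Dividing through by 64 gives the monic gcd z + 4.

z + 4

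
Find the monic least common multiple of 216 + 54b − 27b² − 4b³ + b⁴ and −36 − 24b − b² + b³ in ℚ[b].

432 + 324b − 35b³ − 2b⁴ + b⁵

Repeated division with remainder:
  b⁴ − 4b³ − 27b² + 54b + 216 = (b − 3)(b³ − b² − 24b − 36) + (−6b² + 18b + 108)
  b³ − b² − 24b − 36 = (−(1/6)b − 1/3)(−6b² + 18b + 108) + (0)
Last nonzero remainder: −6b² + 18b + 108. Dividing through by −6 gives the monic gcd b² − 3b − 18.
Then lcm(f, g) = f·g / gcd(f, g); expanding and making the result monic gives the answer.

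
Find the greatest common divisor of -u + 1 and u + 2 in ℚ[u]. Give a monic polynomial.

By polynomial division,
  -u + 1 = (-1)(u + 2) + (3)
  u + 2 = ((1/3)u + 2/3)(3) + (0)
The last nonzero remainder is the constant 3, so the polynomials are coprime and gcd = 1.

1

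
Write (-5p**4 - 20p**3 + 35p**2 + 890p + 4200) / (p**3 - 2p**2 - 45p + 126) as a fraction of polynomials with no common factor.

(-5p**3 - 50p**2 - 265p - 700)/(p**2 + 4p - 21)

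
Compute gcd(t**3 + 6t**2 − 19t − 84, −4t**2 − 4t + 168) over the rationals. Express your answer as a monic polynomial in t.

t + 7

Apply the Euclidean algorithm:
  t**3 + 6t**2 − 19t − 84 = (−(1/4)t − 5/4)(−4t**2 − 4t + 168) + (18t + 126)
  −4t**2 − 4t + 168 = (−(2/9)t + 4/3)(18t + 126) + (0)
Last nonzero remainder: 18t + 126. Dividing through by 18 gives the monic gcd t + 7.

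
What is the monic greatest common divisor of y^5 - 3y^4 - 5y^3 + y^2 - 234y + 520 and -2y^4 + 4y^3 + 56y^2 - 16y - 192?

Repeated division with remainder:
  y^5 - 3y^4 - 5y^3 + y^2 - 234y + 520 = (-(1/2)y + 1/2)(-2y^4 + 4y^3 + 56y^2 - 16y - 192) + (21y^3 - 35y^2 - 322y + 616)
  -2y^4 + 4y^3 + 56y^2 - 16y - 192 = (-(2/21)y + 2/63)(21y^3 - 35y^2 - 322y + 616) + ((238/9)y^2 + (476/9)y - 1904/9)
  21y^3 - 35y^2 - 322y + 616 = ((27/34)y - 99/34)((238/9)y^2 + (476/9)y - 1904/9) + (0)
Last nonzero remainder: (238/9)y^2 + (476/9)y - 1904/9. Dividing through by 238/9 gives the monic gcd y^2 + 2y - 8.

y^2 + 2y - 8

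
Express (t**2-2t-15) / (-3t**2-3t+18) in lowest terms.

(-t+5)/(3t-6)

Euclidean algorithm in ℚ[t]:
  t**2-2t-15 = (-1/3)(-3t**2-3t+18) + (-3t-9)
  -3t**2-3t+18 = (t-2)(-3t-9) + (0)
Last nonzero remainder: -3t-9. Dividing through by -3 gives the monic gcd t+3.
Cancel t+3 from numerator and denominator to get the reduced form.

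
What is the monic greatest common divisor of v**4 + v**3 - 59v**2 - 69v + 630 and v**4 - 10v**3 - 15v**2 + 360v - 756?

Apply the Euclidean algorithm:
  v**4 + v**3 - 59v**2 - 69v + 630 = (v**4 - 10v**3 - 15v**2 + 360v - 756) + (11v**3 - 44v**2 - 429v + 1386)
  v**4 - 10v**3 - 15v**2 + 360v - 756 = ((1/11)v - 6/11)(11v**3 - 44v**2 - 429v + 1386) + (0)
Last nonzero remainder: 11v**3 - 44v**2 - 429v + 1386. Dividing through by 11 gives the monic gcd v**3 - 4v**2 - 39v + 126.

v**3 - 4v**2 - 39v + 126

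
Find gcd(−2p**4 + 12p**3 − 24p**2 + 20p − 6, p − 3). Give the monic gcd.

p − 3

Euclidean algorithm in ℚ[p]:
  −2p**4 + 12p**3 − 24p**2 + 20p − 6 = (−2p**3 + 6p**2 − 6p + 2)(p − 3) + (0)
The last nonzero remainder p − 3 is already monic.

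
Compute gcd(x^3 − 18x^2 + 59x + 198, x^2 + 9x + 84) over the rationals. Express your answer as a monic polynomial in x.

1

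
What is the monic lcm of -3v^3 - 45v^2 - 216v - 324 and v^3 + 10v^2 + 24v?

By polynomial division,
  -3v^3 - 45v^2 - 216v - 324 = (-3)(v^3 + 10v^2 + 24v) + (-15v^2 - 144v - 324)
  v^3 + 10v^2 + 24v = (-(1/15)v - 2/75)(-15v^2 - 144v - 324) + (-(36/25)v - 216/25)
  -15v^2 - 144v - 324 = ((125/12)v + 75/2)(-(36/25)v - 216/25) + (0)
Last nonzero remainder: -(36/25)v - 216/25. Dividing through by -36/25 gives the monic gcd v + 6.
Then lcm(f, g) = f·g / gcd(f, g); expanding and making the result monic gives the answer.

v^5 + 19v^4 + 132v^3 + 396v^2 + 432v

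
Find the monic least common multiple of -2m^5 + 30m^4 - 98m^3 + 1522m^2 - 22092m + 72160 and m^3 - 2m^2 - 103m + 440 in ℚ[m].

By polynomial division,
  -2m^5 + 30m^4 - 98m^3 + 1522m^2 - 22092m + 72160 = (-2m^2 + 26m - 252)(m^3 - 2m^2 - 103m + 440) + (4576m^2 - 59488m + 183040)
  m^3 - 2m^2 - 103m + 440 = ((1/4576)m + 1/416)(4576m^2 - 59488m + 183040) + (0)
Last nonzero remainder: 4576m^2 - 59488m + 183040. Dividing through by 4576 gives the monic gcd m^2 - 13m + 40.
Then lcm(f, g) = f·g / gcd(f, g); expanding and making the result monic gives the answer.

m^6 - 4m^5 - 116m^4 - 222m^3 + 2675m^2 + 85426m - 396880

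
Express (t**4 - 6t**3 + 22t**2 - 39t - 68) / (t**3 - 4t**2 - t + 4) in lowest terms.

By polynomial division,
  t**4 - 6t**3 + 22t**2 - 39t - 68 = (t - 2)(t**3 - 4t**2 - t + 4) + (15t**2 - 45t - 60)
  t**3 - 4t**2 - t + 4 = ((1/15)t - 1/15)(15t**2 - 45t - 60) + (0)
Last nonzero remainder: 15t**2 - 45t - 60. Dividing through by 15 gives the monic gcd t**2 - 3t - 4.
Cancel t**2 - 3t - 4 from numerator and denominator to get the reduced form.

(t**2 - 3t + 17)/(t - 1)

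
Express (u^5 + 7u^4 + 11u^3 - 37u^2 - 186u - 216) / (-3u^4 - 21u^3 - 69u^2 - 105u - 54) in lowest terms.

By polynomial division,
  u^5 + 7u^4 + 11u^3 - 37u^2 - 186u - 216 = (-(1/3)u)(-3u^4 - 21u^3 - 69u^2 - 105u - 54) + (-12u^3 - 72u^2 - 204u - 216)
  -3u^4 - 21u^3 - 69u^2 - 105u - 54 = ((1/4)u + 1/4)(-12u^3 - 72u^2 - 204u - 216) + (0)
Last nonzero remainder: -12u^3 - 72u^2 - 204u - 216. Dividing through by -12 gives the monic gcd u^3 + 6u^2 + 17u + 18.
Cancel u^3 + 6u^2 + 17u + 18 from numerator and denominator to get the reduced form.

(-u^2 - u + 12)/(3u + 3)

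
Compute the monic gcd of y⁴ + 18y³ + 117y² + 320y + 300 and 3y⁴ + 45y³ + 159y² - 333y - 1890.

Euclidean algorithm in ℚ[y]:
  y⁴ + 18y³ + 117y² + 320y + 300 = (1/3)(3y⁴ + 45y³ + 159y² - 333y - 1890) + (3y³ + 64y² + 431y + 930)
  3y⁴ + 45y³ + 159y² - 333y - 1890 = (y - 19/3)(3y³ + 64y² + 431y + 930) + ((400/3)y² + (4400/3)y + 4000)
  3y³ + 64y² + 431y + 930 = ((9/400)y + 93/400)((400/3)y² + (4400/3)y + 4000) + (0)
Last nonzero remainder: (400/3)y² + (4400/3)y + 4000. Dividing through by 400/3 gives the monic gcd y² + 11y + 30.

y² + 11y + 30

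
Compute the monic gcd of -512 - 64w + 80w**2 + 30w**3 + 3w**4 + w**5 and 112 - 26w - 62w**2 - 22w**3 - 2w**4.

8 + 5w + w**2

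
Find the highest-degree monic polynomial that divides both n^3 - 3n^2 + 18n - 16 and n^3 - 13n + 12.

Euclidean algorithm in ℚ[n]:
  n^3 - 3n^2 + 18n - 16 = (n^3 - 13n + 12) + (-3n^2 + 31n - 28)
  n^3 - 13n + 12 = (-(1/3)n - 31/9)(-3n^2 + 31n - 28) + ((760/9)n - 760/9)
  -3n^2 + 31n - 28 = (-(27/760)n + 63/190)((760/9)n - 760/9) + (0)
Last nonzero remainder: (760/9)n - 760/9. Dividing through by 760/9 gives the monic gcd n - 1.

n - 1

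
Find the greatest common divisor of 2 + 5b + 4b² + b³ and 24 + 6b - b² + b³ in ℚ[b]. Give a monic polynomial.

2 + b

By polynomial division,
  b³ + 4b² + 5b + 2 = (b³ - b² + 6b + 24) + (5b² - b - 22)
  b³ - b² + 6b + 24 = ((1/5)b - 4/25)(5b² - b - 22) + ((256/25)b + 512/25)
  5b² - b - 22 = ((125/256)b - 275/256)((256/25)b + 512/25) + (0)
Last nonzero remainder: (256/25)b + 512/25. Dividing through by 256/25 gives the monic gcd b + 2.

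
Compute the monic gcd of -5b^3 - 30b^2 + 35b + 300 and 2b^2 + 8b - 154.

1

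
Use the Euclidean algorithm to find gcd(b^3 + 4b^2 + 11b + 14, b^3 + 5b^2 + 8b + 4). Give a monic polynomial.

Repeated division with remainder:
  b^3 + 4b^2 + 11b + 14 = (b^3 + 5b^2 + 8b + 4) + (-b^2 + 3b + 10)
  b^3 + 5b^2 + 8b + 4 = (-b - 8)(-b^2 + 3b + 10) + (42b + 84)
  -b^2 + 3b + 10 = (-(1/42)b + 5/42)(42b + 84) + (0)
Last nonzero remainder: 42b + 84. Dividing through by 42 gives the monic gcd b + 2.

b + 2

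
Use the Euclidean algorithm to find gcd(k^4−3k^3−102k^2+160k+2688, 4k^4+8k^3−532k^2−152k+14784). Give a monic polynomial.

k^2−2k−48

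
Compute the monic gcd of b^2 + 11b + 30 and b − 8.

1

Euclidean algorithm in ℚ[b]:
  b^2 + 11b + 30 = (b + 19)(b − 8) + (182)
  b − 8 = ((1/182)b − 4/91)(182) + (0)
The last nonzero remainder is the constant 182, so the polynomials are coprime and gcd = 1.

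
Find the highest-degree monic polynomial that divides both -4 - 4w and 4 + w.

Euclidean algorithm in ℚ[w]:
  -4w - 4 = (-4)(w + 4) + (12)
  w + 4 = ((1/12)w + 1/3)(12) + (0)
The last nonzero remainder is the constant 12, so the polynomials are coprime and gcd = 1.

1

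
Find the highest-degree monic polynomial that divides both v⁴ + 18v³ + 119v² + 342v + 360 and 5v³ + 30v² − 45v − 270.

v² + 9v + 18

By polynomial division,
  v⁴ + 18v³ + 119v² + 342v + 360 = ((1/5)v + 12/5)(5v³ + 30v² − 45v − 270) + (56v² + 504v + 1008)
  5v³ + 30v² − 45v − 270 = ((5/56)v − 15/56)(56v² + 504v + 1008) + (0)
Last nonzero remainder: 56v² + 504v + 1008. Dividing through by 56 gives the monic gcd v² + 9v + 18.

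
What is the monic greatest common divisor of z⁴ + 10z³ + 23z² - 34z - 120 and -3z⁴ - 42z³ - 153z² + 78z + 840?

By polynomial division,
  z⁴ + 10z³ + 23z² - 34z - 120 = (-1/3)(-3z⁴ - 42z³ - 153z² + 78z + 840) + (-4z³ - 28z² - 8z + 160)
  -3z⁴ - 42z³ - 153z² + 78z + 840 = ((3/4)z + 21/4)(-4z³ - 28z² - 8z + 160) + (0)
Last nonzero remainder: -4z³ - 28z² - 8z + 160. Dividing through by -4 gives the monic gcd z³ + 7z² + 2z - 40.

z³ + 7z² + 2z - 40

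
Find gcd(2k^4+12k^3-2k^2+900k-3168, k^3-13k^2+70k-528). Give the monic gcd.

k^2-2k+48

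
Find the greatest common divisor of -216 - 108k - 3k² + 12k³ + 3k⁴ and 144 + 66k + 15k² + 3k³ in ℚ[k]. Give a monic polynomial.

3 + k

By polynomial division,
  3k⁴ + 12k³ - 3k² - 108k - 216 = (k - 1)(3k³ + 15k² + 66k + 144) + (-54k² - 186k - 72)
  3k³ + 15k² + 66k + 144 = (-(1/18)k - 7/81)(-54k² - 186k - 72) + ((1240/27)k + 1240/9)
  -54k² - 186k - 72 = (-(729/620)k - 81/155)((1240/27)k + 1240/9) + (0)
Last nonzero remainder: (1240/27)k + 1240/9. Dividing through by 1240/27 gives the monic gcd k + 3.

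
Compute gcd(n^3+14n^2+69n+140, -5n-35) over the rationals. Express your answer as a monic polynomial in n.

n+7

Repeated division with remainder:
  n^3+14n^2+69n+140 = (-(1/5)n^2-(7/5)n-4)(-5n-35) + (0)
Last nonzero remainder: -5n-35. Dividing through by -5 gives the monic gcd n+7.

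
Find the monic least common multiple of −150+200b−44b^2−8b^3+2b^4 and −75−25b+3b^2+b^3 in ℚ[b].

−225+225b+34b^2−34b^3−b^4+b^5

Euclidean algorithm in ℚ[b]:
  2b^4−8b^3−44b^2+200b−150 = (2b−14)(b^3+3b^2−25b−75) + (48b^2−1200)
  b^3+3b^2−25b−75 = ((1/48)b+1/16)(48b^2−1200) + (0)
Last nonzero remainder: 48b^2−1200. Dividing through by 48 gives the monic gcd b^2−25.
Then lcm(f, g) = f·g / gcd(f, g); expanding and making the result monic gives the answer.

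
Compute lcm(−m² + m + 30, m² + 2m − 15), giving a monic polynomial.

By polynomial division,
  −m² + m + 30 = (−1)(m² + 2m − 15) + (3m + 15)
  m² + 2m − 15 = ((1/3)m − 1)(3m + 15) + (0)
Last nonzero remainder: 3m + 15. Dividing through by 3 gives the monic gcd m + 5.
Then lcm(f, g) = f·g / gcd(f, g); expanding and making the result monic gives the answer.

m³ − 4m² − 27m + 90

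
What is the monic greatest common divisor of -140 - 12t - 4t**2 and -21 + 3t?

Euclidean algorithm in ℚ[t]:
  -4t**2 - 12t - 140 = (-(4/3)t - 40/3)(3t - 21) + (-420)
  3t - 21 = (-(1/140)t + 1/20)(-420) + (0)
The last nonzero remainder is the constant -420, so the polynomials are coprime and gcd = 1.

1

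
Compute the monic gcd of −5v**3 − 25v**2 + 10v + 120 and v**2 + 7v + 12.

v**2 + 7v + 12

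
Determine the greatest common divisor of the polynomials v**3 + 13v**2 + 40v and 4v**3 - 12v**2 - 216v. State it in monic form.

v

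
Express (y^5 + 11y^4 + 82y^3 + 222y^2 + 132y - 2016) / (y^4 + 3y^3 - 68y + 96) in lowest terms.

(y^2 + 6y + 42)/(y - 2)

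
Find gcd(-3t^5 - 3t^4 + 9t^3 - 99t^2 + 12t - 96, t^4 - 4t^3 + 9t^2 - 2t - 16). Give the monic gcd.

Euclidean algorithm in ℚ[t]:
  -3t^5 - 3t^4 + 9t^3 - 99t^2 + 12t - 96 = (-3t - 15)(t^4 - 4t^3 + 9t^2 - 2t - 16) + (-24t^3 + 30t^2 - 66t - 336)
  t^4 - 4t^3 + 9t^2 - 2t - 16 = (-(1/24)t + 11/96)(-24t^3 + 30t^2 - 66t - 336) + ((45/16)t^2 - (135/16)t + 45/2)
  -24t^3 + 30t^2 - 66t - 336 = (-(128/15)t - 224/15)((45/16)t^2 - (135/16)t + 45/2) + (0)
Last nonzero remainder: (45/16)t^2 - (135/16)t + 45/2. Dividing through by 45/16 gives the monic gcd t^2 - 3t + 8.

t^2 - 3t + 8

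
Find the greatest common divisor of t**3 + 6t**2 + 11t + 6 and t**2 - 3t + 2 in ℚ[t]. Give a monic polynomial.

1

Repeated division with remainder:
  t**3 + 6t**2 + 11t + 6 = (t + 9)(t**2 - 3t + 2) + (36t - 12)
  t**2 - 3t + 2 = ((1/36)t - 2/27)(36t - 12) + (10/9)
  36t - 12 = ((162/5)t - 54/5)(10/9) + (0)
The last nonzero remainder is the constant 10/9, so the polynomials are coprime and gcd = 1.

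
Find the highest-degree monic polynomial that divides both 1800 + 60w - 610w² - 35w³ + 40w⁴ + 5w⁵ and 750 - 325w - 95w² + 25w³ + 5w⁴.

30 - 19w + w³

Repeated division with remainder:
  5w⁵ + 40w⁴ - 35w³ - 610w² + 60w + 1800 = (w + 3)(5w⁴ + 25w³ - 95w² - 325w + 750) + (-15w³ + 285w - 450)
  5w⁴ + 25w³ - 95w² - 325w + 750 = (-(1/3)w - 5/3)(-15w³ + 285w - 450) + (0)
Last nonzero remainder: -15w³ + 285w - 450. Dividing through by -15 gives the monic gcd w³ - 19w + 30.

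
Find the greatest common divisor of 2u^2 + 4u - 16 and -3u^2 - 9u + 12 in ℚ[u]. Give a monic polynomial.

u + 4

Repeated division with remainder:
  2u^2 + 4u - 16 = (-2/3)(-3u^2 - 9u + 12) + (-2u - 8)
  -3u^2 - 9u + 12 = ((3/2)u - 3/2)(-2u - 8) + (0)
Last nonzero remainder: -2u - 8. Dividing through by -2 gives the monic gcd u + 4.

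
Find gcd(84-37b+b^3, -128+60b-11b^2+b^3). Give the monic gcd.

By polynomial division,
  b^3-37b+84 = (b^3-11b^2+60b-128) + (11b^2-97b+212)
  b^3-11b^2+60b-128 = ((1/11)b-24/121)(11b^2-97b+212) + ((2600/121)b-10400/121)
  11b^2-97b+212 = ((1331/2600)b-6413/2600)((2600/121)b-10400/121) + (0)
Last nonzero remainder: (2600/121)b-10400/121. Dividing through by 2600/121 gives the monic gcd b-4.

-4+b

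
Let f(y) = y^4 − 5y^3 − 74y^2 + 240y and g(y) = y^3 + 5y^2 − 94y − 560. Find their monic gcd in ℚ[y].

y^2 − 2y − 80

Apply the Euclidean algorithm:
  y^4 − 5y^3 − 74y^2 + 240y = (y − 10)(y^3 + 5y^2 − 94y − 560) + (70y^2 − 140y − 5600)
  y^3 + 5y^2 − 94y − 560 = ((1/70)y + 1/10)(70y^2 − 140y − 5600) + (0)
Last nonzero remainder: 70y^2 − 140y − 5600. Dividing through by 70 gives the monic gcd y^2 − 2y − 80.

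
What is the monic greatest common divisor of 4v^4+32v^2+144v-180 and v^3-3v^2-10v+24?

v+3

Apply the Euclidean algorithm:
  4v^4+32v^2+144v-180 = (4v+12)(v^3-3v^2-10v+24) + (108v^2+168v-468)
  v^3-3v^2-10v+24 = ((1/108)v-41/972)(108v^2+168v-468) + ((115/81)v+115/27)
  108v^2+168v-468 = ((8748/115)v-12636/115)((115/81)v+115/27) + (0)
Last nonzero remainder: (115/81)v+115/27. Dividing through by 115/81 gives the monic gcd v+3.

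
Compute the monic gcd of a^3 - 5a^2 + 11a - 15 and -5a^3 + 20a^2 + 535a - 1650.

Repeated division with remainder:
  a^3 - 5a^2 + 11a - 15 = (-1/5)(-5a^3 + 20a^2 + 535a - 1650) + (-a^2 + 118a - 345)
  -5a^3 + 20a^2 + 535a - 1650 = (5a + 570)(-a^2 + 118a - 345) + (-65000a + 195000)
  -a^2 + 118a - 345 = ((1/65000)a - 23/13000)(-65000a + 195000) + (0)
Last nonzero remainder: -65000a + 195000. Dividing through by -65000 gives the monic gcd a - 3.

a - 3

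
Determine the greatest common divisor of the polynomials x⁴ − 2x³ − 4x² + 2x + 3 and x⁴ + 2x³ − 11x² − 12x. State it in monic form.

x² − 2x − 3

Repeated division with remainder:
  x⁴ − 2x³ − 4x² + 2x + 3 = (x⁴ + 2x³ − 11x² − 12x) + (−4x³ + 7x² + 14x + 3)
  x⁴ + 2x³ − 11x² − 12x = (−(1/4)x − 15/16)(−4x³ + 7x² + 14x + 3) + (−(15/16)x² + (15/8)x + 45/16)
  −4x³ + 7x² + 14x + 3 = ((64/15)x + 16/15)(−(15/16)x² + (15/8)x + 45/16) + (0)
Last nonzero remainder: −(15/16)x² + (15/8)x + 45/16. Dividing through by −15/16 gives the monic gcd x² − 2x − 3.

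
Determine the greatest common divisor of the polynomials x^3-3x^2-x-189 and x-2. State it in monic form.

1

By polynomial division,
  x^3-3x^2-x-189 = (x^2-x-3)(x-2) + (-195)
  x-2 = (-(1/195)x+2/195)(-195) + (0)
The last nonzero remainder is the constant -195, so the polynomials are coprime and gcd = 1.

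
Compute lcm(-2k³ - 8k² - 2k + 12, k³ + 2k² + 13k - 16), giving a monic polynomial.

k⁵ + 7k⁴ + 29k³ + 61k² - 2k - 96

Repeated division with remainder:
  -2k³ - 8k² - 2k + 12 = (-2)(k³ + 2k² + 13k - 16) + (-4k² + 24k - 20)
  k³ + 2k² + 13k - 16 = (-(1/4)k - 2)(-4k² + 24k - 20) + (56k - 56)
  -4k² + 24k - 20 = (-(1/14)k + 5/14)(56k - 56) + (0)
Last nonzero remainder: 56k - 56. Dividing through by 56 gives the monic gcd k - 1.
Then lcm(f, g) = f·g / gcd(f, g); expanding and making the result monic gives the answer.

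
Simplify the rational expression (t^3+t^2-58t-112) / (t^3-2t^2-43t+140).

Euclidean algorithm in ℚ[t]:
  t^3+t^2-58t-112 = (t^3-2t^2-43t+140) + (3t^2-15t-252)
  t^3-2t^2-43t+140 = ((1/3)t+1)(3t^2-15t-252) + (56t+392)
  3t^2-15t-252 = ((3/56)t-9/14)(56t+392) + (0)
Last nonzero remainder: 56t+392. Dividing through by 56 gives the monic gcd t+7.
Cancel t+7 from numerator and denominator to get the reduced form.

(t^2-6t-16)/(t^2-9t+20)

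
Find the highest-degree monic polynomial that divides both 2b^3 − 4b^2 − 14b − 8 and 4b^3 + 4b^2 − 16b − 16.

Repeated division with remainder:
  2b^3 − 4b^2 − 14b − 8 = (1/2)(4b^3 + 4b^2 − 16b − 16) + (−6b^2 − 6b)
  4b^3 + 4b^2 − 16b − 16 = (−(2/3)b)(−6b^2 − 6b) + (−16b − 16)
  −6b^2 − 6b = ((3/8)b)(−16b − 16) + (0)
Last nonzero remainder: −16b − 16. Dividing through by −16 gives the monic gcd b + 1.

b + 1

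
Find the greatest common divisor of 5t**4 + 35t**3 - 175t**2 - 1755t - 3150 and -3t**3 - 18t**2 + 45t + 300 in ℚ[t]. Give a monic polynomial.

Apply the Euclidean algorithm:
  5t**4 + 35t**3 - 175t**2 - 1755t - 3150 = (-(5/3)t - 5/3)(-3t**3 - 18t**2 + 45t + 300) + (-130t**2 - 1180t - 2650)
  -3t**3 - 18t**2 + 45t + 300 = ((3/130)t - 12/169)(-130t**2 - 1180t - 2650) + ((3780/169)t + 18900/169)
  -130t**2 - 1180t - 2650 = (-(2197/378)t - 8957/378)((3780/169)t + 18900/169) + (0)
Last nonzero remainder: (3780/169)t + 18900/169. Dividing through by 3780/169 gives the monic gcd t + 5.

t + 5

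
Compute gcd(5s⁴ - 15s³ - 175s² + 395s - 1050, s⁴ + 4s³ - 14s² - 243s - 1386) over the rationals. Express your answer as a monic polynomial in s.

Euclidean algorithm in ℚ[s]:
  5s⁴ - 15s³ - 175s² + 395s - 1050 = (5)(s⁴ + 4s³ - 14s² - 243s - 1386) + (-35s³ - 105s² + 1610s + 5880)
  s⁴ + 4s³ - 14s² - 243s - 1386 = (-(1/35)s - 1/35)(-35s³ - 105s² + 1610s + 5880) + (29s² - 29s - 1218)
  -35s³ - 105s² + 1610s + 5880 = (-(35/29)s - 140/29)(29s² - 29s - 1218) + (0)
Last nonzero remainder: 29s² - 29s - 1218. Dividing through by 29 gives the monic gcd s² - s - 42.

s² - s - 42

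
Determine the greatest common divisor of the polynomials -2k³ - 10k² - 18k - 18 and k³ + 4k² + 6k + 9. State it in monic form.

k + 3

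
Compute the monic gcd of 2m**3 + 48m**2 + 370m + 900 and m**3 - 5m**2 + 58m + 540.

By polynomial division,
  2m**3 + 48m**2 + 370m + 900 = (2)(m**3 - 5m**2 + 58m + 540) + (58m**2 + 254m - 180)
  m**3 - 5m**2 + 58m + 540 = ((1/58)m - 136/841)(58m**2 + 254m - 180) + ((85932/841)m + 429660/841)
  58m**2 + 254m - 180 = ((24389/42966)m - 841/2387)((85932/841)m + 429660/841) + (0)
Last nonzero remainder: (85932/841)m + 429660/841. Dividing through by 85932/841 gives the monic gcd m + 5.

m + 5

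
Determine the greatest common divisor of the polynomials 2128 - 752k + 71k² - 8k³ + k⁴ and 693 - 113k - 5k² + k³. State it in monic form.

Euclidean algorithm in ℚ[k]:
  k⁴ - 8k³ + 71k² - 752k + 2128 = (k - 3)(k³ - 5k² - 113k + 693) + (169k² - 1784k + 4207)
  k³ - 5k² - 113k + 693 = ((1/169)k + 939/28561)(169k² - 1784k + 4207) + (-(2263200/28561)k + 15842400/28561)
  169k² - 1784k + 4207 = (-(4826809/2263200)k + 17165161/2263200)(-(2263200/28561)k + 15842400/28561) + (0)
Last nonzero remainder: -(2263200/28561)k + 15842400/28561. Dividing through by -2263200/28561 gives the monic gcd k - 7.

-7 + k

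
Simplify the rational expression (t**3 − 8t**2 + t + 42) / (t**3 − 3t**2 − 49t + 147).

(t + 2)/(t + 7)

By polynomial division,
  t**3 − 8t**2 + t + 42 = (t**3 − 3t**2 − 49t + 147) + (−5t**2 + 50t − 105)
  t**3 − 3t**2 − 49t + 147 = (−(1/5)t − 7/5)(−5t**2 + 50t − 105) + (0)
Last nonzero remainder: −5t**2 + 50t − 105. Dividing through by −5 gives the monic gcd t**2 − 10t + 21.
Cancel t**2 − 10t + 21 from numerator and denominator to get the reduced form.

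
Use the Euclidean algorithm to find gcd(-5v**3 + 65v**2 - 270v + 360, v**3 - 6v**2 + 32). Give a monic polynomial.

By polynomial division,
  -5v**3 + 65v**2 - 270v + 360 = (-5)(v**3 - 6v**2 + 32) + (35v**2 - 270v + 520)
  v**3 - 6v**2 + 32 = ((1/35)v + 12/245)(35v**2 - 270v + 520) + (-(80/49)v + 320/49)
  35v**2 - 270v + 520 = (-(343/16)v + 637/8)(-(80/49)v + 320/49) + (0)
Last nonzero remainder: -(80/49)v + 320/49. Dividing through by -80/49 gives the monic gcd v - 4.

v - 4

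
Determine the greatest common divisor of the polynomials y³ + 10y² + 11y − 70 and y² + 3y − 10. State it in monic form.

By polynomial division,
  y³ + 10y² + 11y − 70 = (y + 7)(y² + 3y − 10) + (0)
The last nonzero remainder y² + 3y − 10 is already monic.

y² + 3y − 10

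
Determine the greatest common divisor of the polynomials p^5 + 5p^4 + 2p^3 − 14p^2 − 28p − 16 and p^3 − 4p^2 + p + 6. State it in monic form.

Repeated division with remainder:
  p^5 + 5p^4 + 2p^3 − 14p^2 − 28p − 16 = (p^2 + 9p + 37)(p^3 − 4p^2 + p + 6) + (119p^2 − 119p − 238)
  p^3 − 4p^2 + p + 6 = ((1/119)p − 3/119)(119p^2 − 119p − 238) + (0)
Last nonzero remainder: 119p^2 − 119p − 238. Dividing through by 119 gives the monic gcd p^2 − p − 2.

p^2 − p − 2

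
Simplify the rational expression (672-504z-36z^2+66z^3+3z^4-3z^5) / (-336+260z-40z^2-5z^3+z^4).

(84-15z^2-3z^3)/(-42+z+z^2)

Repeated division with remainder:
  -3z^5+3z^4+66z^3-36z^2-504z+672 = (-3z-12)(z^4-5z^3-40z^2+260z-336) + (-114z^3+264z^2+1608z-3360)
  z^4-5z^3-40z^2+260z-336 = (-(1/114)z+17/722)(-114z^3+264z^2+1608z-3360) + (-(11592/361)z^2+(69552/361)z-92736/361)
  -114z^3+264z^2+1608z-3360 = ((6859/1932)z+1805/138)(-(11592/361)z^2+(69552/361)z-92736/361) + (0)
Last nonzero remainder: -(11592/361)z^2+(69552/361)z-92736/361. Dividing through by -11592/361 gives the monic gcd z^2-6z+8.
Cancel z^2-6z+8 from numerator and denominator to get the reduced form.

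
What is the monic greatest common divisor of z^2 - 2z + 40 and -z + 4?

Apply the Euclidean algorithm:
  z^2 - 2z + 40 = (-z - 2)(-z + 4) + (48)
  -z + 4 = (-(1/48)z + 1/12)(48) + (0)
The last nonzero remainder is the constant 48, so the polynomials are coprime and gcd = 1.

1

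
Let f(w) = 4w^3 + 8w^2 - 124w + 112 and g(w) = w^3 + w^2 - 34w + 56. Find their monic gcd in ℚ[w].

w^2 + 3w - 28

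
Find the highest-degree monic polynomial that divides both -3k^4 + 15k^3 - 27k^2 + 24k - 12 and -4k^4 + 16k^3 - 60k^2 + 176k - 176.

k^2 - 4k + 4

Euclidean algorithm in ℚ[k]:
  -3k^4 + 15k^3 - 27k^2 + 24k - 12 = (3/4)(-4k^4 + 16k^3 - 60k^2 + 176k - 176) + (3k^3 + 18k^2 - 108k + 120)
  -4k^4 + 16k^3 - 60k^2 + 176k - 176 = (-(4/3)k + 40/3)(3k^3 + 18k^2 - 108k + 120) + (-444k^2 + 1776k - 1776)
  3k^3 + 18k^2 - 108k + 120 = (-(1/148)k - 5/74)(-444k^2 + 1776k - 1776) + (0)
Last nonzero remainder: -444k^2 + 1776k - 1776. Dividing through by -444 gives the monic gcd k^2 - 4k + 4.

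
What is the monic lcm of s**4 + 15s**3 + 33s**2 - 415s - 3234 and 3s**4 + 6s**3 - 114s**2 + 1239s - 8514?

Euclidean algorithm in ℚ[s]:
  s**4 + 15s**3 + 33s**2 - 415s - 3234 = (1/3)(3s**4 + 6s**3 - 114s**2 + 1239s - 8514) + (13s**3 + 71s**2 - 828s - 396)
  3s**4 + 6s**3 - 114s**2 + 1239s - 8514 = ((3/13)s - 135/169)(13s**3 + 71s**2 - 828s - 396) + ((22611/169)s**2 + (113055/169)s - 1492326/169)
  13s**3 + 71s**2 - 828s - 396 = ((2197/22611)s + 338/7537)((22611/169)s**2 + (113055/169)s - 1492326/169) + (0)
Last nonzero remainder: (22611/169)s**2 + (113055/169)s - 1492326/169. Dividing through by 22611/169 gives the monic gcd s**2 + 5s - 66.
Then lcm(f, g) = f·g / gcd(f, g); expanding and making the result monic gives the answer.

s**6 + 12s**5 + 31s**4 + 131s**3 - 570s**2 - 8143s - 139062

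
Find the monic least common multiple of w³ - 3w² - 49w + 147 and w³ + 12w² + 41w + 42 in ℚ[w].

Repeated division with remainder:
  w³ - 3w² - 49w + 147 = (w³ + 12w² + 41w + 42) + (-15w² - 90w + 105)
  w³ + 12w² + 41w + 42 = (-(1/15)w - 2/5)(-15w² - 90w + 105) + (12w + 84)
  -15w² - 90w + 105 = (-(5/4)w + 5/4)(12w + 84) + (0)
Last nonzero remainder: 12w + 84. Dividing through by 12 gives the monic gcd w + 7.
Then lcm(f, g) = f·g / gcd(f, g); expanding and making the result monic gives the answer.

w⁵ + 2w⁴ - 58w³ - 116w² + 441w + 882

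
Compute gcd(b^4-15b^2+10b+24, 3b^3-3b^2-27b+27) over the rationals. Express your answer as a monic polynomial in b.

b-3

By polynomial division,
  b^4-15b^2+10b+24 = ((1/3)b+1/3)(3b^3-3b^2-27b+27) + (-5b^2+10b+15)
  3b^3-3b^2-27b+27 = (-(3/5)b-3/5)(-5b^2+10b+15) + (-12b+36)
  -5b^2+10b+15 = ((5/12)b+5/12)(-12b+36) + (0)
Last nonzero remainder: -12b+36. Dividing through by -12 gives the monic gcd b-3.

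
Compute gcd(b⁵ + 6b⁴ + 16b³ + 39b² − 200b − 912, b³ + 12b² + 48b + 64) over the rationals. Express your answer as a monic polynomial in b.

Repeated division with remainder:
  b⁵ + 6b⁴ + 16b³ + 39b² − 200b − 912 = (b² − 6b + 40)(b³ + 12b² + 48b + 64) + (−217b² − 1736b − 3472)
  b³ + 12b² + 48b + 64 = (−(1/217)b − 4/217)(−217b² − 1736b − 3472) + (0)
Last nonzero remainder: −217b² − 1736b − 3472. Dividing through by −217 gives the monic gcd b² + 8b + 16.

b² + 8b + 16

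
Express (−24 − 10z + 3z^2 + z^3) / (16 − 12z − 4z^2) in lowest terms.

(6 + z − z^2)/(−4 + 4z)

Apply the Euclidean algorithm:
  z^3 + 3z^2 − 10z − 24 = (−(1/4)z)(−4z^2 − 12z + 16) + (−6z − 24)
  −4z^2 − 12z + 16 = ((2/3)z − 2/3)(−6z − 24) + (0)
Last nonzero remainder: −6z − 24. Dividing through by −6 gives the monic gcd z + 4.
Cancel z + 4 from numerator and denominator to get the reduced form.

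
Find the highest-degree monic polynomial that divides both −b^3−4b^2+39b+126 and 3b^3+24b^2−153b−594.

b^2−3b−18

By polynomial division,
  −b^3−4b^2+39b+126 = (−1/3)(3b^3+24b^2−153b−594) + (4b^2−12b−72)
  3b^3+24b^2−153b−594 = ((3/4)b+33/4)(4b^2−12b−72) + (0)
Last nonzero remainder: 4b^2−12b−72. Dividing through by 4 gives the monic gcd b^2−3b−18.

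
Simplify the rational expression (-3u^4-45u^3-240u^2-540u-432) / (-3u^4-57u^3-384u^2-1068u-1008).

Apply the Euclidean algorithm:
  -3u^4-45u^3-240u^2-540u-432 = (-3u^4-57u^3-384u^2-1068u-1008) + (12u^3+144u^2+528u+576)
  -3u^4-57u^3-384u^2-1068u-1008 = (-(1/4)u-7/4)(12u^3+144u^2+528u+576) + (0)
Last nonzero remainder: 12u^3+144u^2+528u+576. Dividing through by 12 gives the monic gcd u^3+12u^2+44u+48.
Cancel u^3+12u^2+44u+48 from numerator and denominator to get the reduced form.

(u+3)/(u+7)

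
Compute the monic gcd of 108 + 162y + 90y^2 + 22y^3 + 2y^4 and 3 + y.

3 + y

Euclidean algorithm in ℚ[y]:
  2y^4 + 22y^3 + 90y^2 + 162y + 108 = (2y^3 + 16y^2 + 42y + 36)(y + 3) + (0)
The last nonzero remainder y + 3 is already monic.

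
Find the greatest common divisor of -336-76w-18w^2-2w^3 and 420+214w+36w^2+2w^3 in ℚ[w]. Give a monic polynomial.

7+w

Apply the Euclidean algorithm:
  -2w^3-18w^2-76w-336 = (-1)(2w^3+36w^2+214w+420) + (18w^2+138w+84)
  2w^3+36w^2+214w+420 = ((1/9)w+31/27)(18w^2+138w+84) + ((416/9)w+2912/9)
  18w^2+138w+84 = ((81/208)w+27/104)((416/9)w+2912/9) + (0)
Last nonzero remainder: (416/9)w+2912/9. Dividing through by 416/9 gives the monic gcd w+7.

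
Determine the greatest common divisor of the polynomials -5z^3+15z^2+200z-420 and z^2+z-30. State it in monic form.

z+6

By polynomial division,
  -5z^3+15z^2+200z-420 = (-5z+20)(z^2+z-30) + (30z+180)
  z^2+z-30 = ((1/30)z-1/6)(30z+180) + (0)
Last nonzero remainder: 30z+180. Dividing through by 30 gives the monic gcd z+6.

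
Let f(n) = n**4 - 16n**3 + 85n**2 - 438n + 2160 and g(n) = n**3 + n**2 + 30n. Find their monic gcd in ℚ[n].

Euclidean algorithm in ℚ[n]:
  n**4 - 16n**3 + 85n**2 - 438n + 2160 = (n - 17)(n**3 + n**2 + 30n) + (72n**2 + 72n + 2160)
  n**3 + n**2 + 30n = ((1/72)n)(72n**2 + 72n + 2160) + (0)
Last nonzero remainder: 72n**2 + 72n + 2160. Dividing through by 72 gives the monic gcd n**2 + n + 30.

n**2 + n + 30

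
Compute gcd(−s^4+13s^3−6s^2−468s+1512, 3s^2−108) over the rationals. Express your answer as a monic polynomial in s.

s^2−36

By polynomial division,
  −s^4+13s^3−6s^2−468s+1512 = (−(1/3)s^2+(13/3)s−14)(3s^2−108) + (0)
Last nonzero remainder: 3s^2−108. Dividing through by 3 gives the monic gcd s^2−36.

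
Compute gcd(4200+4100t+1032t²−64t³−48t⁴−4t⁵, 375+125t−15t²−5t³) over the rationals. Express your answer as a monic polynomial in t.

Apply the Euclidean algorithm:
  −4t⁵−48t⁴−64t³+1032t²+4100t+4200 = ((4/5)t²+(36/5)t+56/5)(−5t³−15t²+125t+375) + (0)
Last nonzero remainder: −5t³−15t²+125t+375. Dividing through by −5 gives the monic gcd t³+3t²−25t−75.

−75−25t+3t²+t³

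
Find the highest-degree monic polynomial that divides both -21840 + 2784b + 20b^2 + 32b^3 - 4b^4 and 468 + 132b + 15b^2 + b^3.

Repeated division with remainder:
  -4b^4 + 32b^3 + 20b^2 + 2784b - 21840 = (-4b + 92)(b^3 + 15b^2 + 132b + 468) + (-832b^2 - 7488b - 64896)
  b^3 + 15b^2 + 132b + 468 = (-(1/832)b - 3/416)(-832b^2 - 7488b - 64896) + (0)
Last nonzero remainder: -832b^2 - 7488b - 64896. Dividing through by -832 gives the monic gcd b^2 + 9b + 78.

78 + 9b + b^2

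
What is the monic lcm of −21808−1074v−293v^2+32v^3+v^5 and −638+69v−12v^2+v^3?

239888−9994v+2149v^2−645v^3+32v^4−11v^5+v^6

By polynomial division,
  v^5+32v^3−293v^2−1074v−21808 = (v^2+12v+107)(v^3−12v^2+69v−638) + (801v^2−801v+46458)
  v^3−12v^2+69v−638 = ((1/801)v−11/801)(801v^2−801v+46458) + (0)
Last nonzero remainder: 801v^2−801v+46458. Dividing through by 801 gives the monic gcd v^2−v+58.
Then lcm(f, g) = f·g / gcd(f, g); expanding and making the result monic gives the answer.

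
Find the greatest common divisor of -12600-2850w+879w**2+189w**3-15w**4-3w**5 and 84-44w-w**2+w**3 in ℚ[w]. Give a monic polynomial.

By polynomial division,
  -3w**5-15w**4+189w**3+879w**2-2850w-12600 = (-3w**2-18w+39)(w**3-w**2-44w+84) + (378w**2+378w-15876)
  w**3-w**2-44w+84 = ((1/378)w-1/189)(378w**2+378w-15876) + (0)
Last nonzero remainder: 378w**2+378w-15876. Dividing through by 378 gives the monic gcd w**2+w-42.

-42+w+w**2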